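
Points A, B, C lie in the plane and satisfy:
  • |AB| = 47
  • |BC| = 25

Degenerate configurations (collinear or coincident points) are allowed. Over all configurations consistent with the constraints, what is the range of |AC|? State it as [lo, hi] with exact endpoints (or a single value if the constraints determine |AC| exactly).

|AB| ∈ {47}
|BC| ∈ {25}
|AC| ∈ [22, 72]

|AC| ∈ [22, 72]  (≈ [22.0000, 72.0000])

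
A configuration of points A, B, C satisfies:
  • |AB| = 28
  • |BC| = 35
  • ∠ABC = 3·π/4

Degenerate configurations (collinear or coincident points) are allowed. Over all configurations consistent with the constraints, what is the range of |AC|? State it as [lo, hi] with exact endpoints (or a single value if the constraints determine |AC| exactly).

|AB| ∈ {28}
|BC| ∈ {35}
|AC| ∈ {7·√(20·√(2) + 41)}

|AC| = 7·√(20·√(2) + 41)  (≈ 58.2660)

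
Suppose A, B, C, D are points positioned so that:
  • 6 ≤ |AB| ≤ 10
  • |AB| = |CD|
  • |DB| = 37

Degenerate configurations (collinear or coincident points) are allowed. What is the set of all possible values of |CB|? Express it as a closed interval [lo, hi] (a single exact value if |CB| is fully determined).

|AB| ∈ [6, 10]
|BD| ∈ {37}
|CD| ∈ [6, 10]
|AD| ∈ [27, 47]
|BC| ∈ [27, 47]
|AC| ∈ [17, 57]

|CB| ∈ [27, 47]  (≈ [27.0000, 47.0000])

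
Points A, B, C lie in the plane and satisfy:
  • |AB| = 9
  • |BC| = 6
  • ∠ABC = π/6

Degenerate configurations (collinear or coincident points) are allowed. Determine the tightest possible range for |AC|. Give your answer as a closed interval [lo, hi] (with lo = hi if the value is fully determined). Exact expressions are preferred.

|AB| ∈ {9}
|BC| ∈ {6}
|AC| ∈ {3·√(13 - 6·√(3))}

|AC| = 3·√(13 - 6·√(3))  (≈ 4.8445)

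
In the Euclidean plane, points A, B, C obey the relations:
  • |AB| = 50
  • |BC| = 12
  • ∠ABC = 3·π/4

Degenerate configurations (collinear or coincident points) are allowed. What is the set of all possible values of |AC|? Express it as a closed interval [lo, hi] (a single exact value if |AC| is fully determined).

|AC| = 2·√(150·√(2) + 661)  (≈ 59.0976)

|AB| ∈ {50}
|BC| ∈ {12}
|AC| ∈ {2·√(150·√(2) + 661)}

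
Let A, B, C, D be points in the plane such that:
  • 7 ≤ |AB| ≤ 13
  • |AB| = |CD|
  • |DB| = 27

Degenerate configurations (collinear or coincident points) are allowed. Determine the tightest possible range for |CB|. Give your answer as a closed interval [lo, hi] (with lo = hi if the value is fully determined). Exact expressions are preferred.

|AB| ∈ [7, 13]
|BD| ∈ {27}
|CD| ∈ [7, 13]
|AD| ∈ [14, 40]
|BC| ∈ [14, 40]
|AC| ∈ [1, 53]

|CB| ∈ [14, 40]  (≈ [14.0000, 40.0000])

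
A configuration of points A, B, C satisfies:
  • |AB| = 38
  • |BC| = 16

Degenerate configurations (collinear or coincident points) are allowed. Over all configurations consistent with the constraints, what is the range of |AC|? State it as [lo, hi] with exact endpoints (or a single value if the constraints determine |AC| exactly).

|AC| ∈ [22, 54]  (≈ [22.0000, 54.0000])

|AB| ∈ {38}
|BC| ∈ {16}
|AC| ∈ [22, 54]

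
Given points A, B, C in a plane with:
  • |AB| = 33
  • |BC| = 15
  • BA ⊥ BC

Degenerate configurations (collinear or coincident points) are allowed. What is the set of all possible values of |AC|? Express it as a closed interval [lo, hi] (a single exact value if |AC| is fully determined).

|AB| ∈ {33}
|BC| ∈ {15}
|AC| ∈ {3·√(146)}

|AC| = 3·√(146)  (≈ 36.2491)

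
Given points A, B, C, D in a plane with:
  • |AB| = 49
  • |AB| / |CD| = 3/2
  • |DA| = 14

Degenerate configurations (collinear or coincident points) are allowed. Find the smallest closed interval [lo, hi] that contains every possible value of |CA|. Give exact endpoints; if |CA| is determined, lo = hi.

|CA| ∈ [56/3, 140/3]  (≈ [18.6667, 46.6667])

|AB| ∈ {49}
|AD| ∈ {14}
|CD| ∈ {98/3}
|BD| ∈ [35, 63]
|AC| ∈ [56/3, 140/3]
|BC| ∈ [7/3, 287/3]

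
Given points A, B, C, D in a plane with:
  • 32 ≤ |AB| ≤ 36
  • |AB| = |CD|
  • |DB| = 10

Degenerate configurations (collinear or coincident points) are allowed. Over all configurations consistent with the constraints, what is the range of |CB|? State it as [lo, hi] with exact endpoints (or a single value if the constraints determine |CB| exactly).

|CB| ∈ [22, 46]  (≈ [22.0000, 46.0000])

|AB| ∈ [32, 36]
|BD| ∈ {10}
|CD| ∈ [32, 36]
|AD| ∈ [22, 46]
|BC| ∈ [22, 46]
|AC| ∈ [0, 82]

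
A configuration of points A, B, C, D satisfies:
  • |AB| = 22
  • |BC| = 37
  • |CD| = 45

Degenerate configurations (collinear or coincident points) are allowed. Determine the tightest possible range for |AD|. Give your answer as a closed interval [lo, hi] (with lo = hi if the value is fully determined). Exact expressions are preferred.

|AD| ∈ [0, 104]  (≈ [0.0000, 104.0000])

|AB| ∈ {22}
|BC| ∈ {37}
|CD| ∈ {45}
|AC| ∈ [15, 59]
|BD| ∈ [8, 82]
|AD| ∈ [0, 104]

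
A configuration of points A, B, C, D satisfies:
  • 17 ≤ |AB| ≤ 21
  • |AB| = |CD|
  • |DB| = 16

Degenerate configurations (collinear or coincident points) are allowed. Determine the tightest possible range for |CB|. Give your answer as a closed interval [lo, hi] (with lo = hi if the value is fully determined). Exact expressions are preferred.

|CB| ∈ [1, 37]  (≈ [1.0000, 37.0000])

|AB| ∈ [17, 21]
|BD| ∈ {16}
|CD| ∈ [17, 21]
|AD| ∈ [1, 37]
|BC| ∈ [1, 37]
|AC| ∈ [0, 58]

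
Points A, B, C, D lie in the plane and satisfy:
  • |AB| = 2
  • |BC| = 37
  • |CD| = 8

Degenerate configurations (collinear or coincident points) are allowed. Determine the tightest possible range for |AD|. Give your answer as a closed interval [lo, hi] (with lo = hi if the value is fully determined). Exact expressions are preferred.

|AD| ∈ [27, 47]  (≈ [27.0000, 47.0000])

|AB| ∈ {2}
|BC| ∈ {37}
|CD| ∈ {8}
|AC| ∈ [35, 39]
|BD| ∈ [29, 45]
|AD| ∈ [27, 47]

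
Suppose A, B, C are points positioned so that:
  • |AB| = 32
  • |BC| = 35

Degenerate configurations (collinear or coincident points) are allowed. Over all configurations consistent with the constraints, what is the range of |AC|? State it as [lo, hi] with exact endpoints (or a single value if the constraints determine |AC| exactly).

|AB| ∈ {32}
|BC| ∈ {35}
|AC| ∈ [3, 67]

|AC| ∈ [3, 67]  (≈ [3.0000, 67.0000])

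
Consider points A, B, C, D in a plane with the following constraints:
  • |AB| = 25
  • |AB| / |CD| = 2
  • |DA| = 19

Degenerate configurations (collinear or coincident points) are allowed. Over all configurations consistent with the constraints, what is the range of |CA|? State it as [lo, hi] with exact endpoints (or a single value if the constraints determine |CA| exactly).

|AB| ∈ {25}
|AD| ∈ {19}
|CD| ∈ {25/2}
|BD| ∈ [6, 44]
|AC| ∈ [13/2, 63/2]
|BC| ∈ [0, 113/2]

|CA| ∈ [13/2, 63/2]  (≈ [6.5000, 31.5000])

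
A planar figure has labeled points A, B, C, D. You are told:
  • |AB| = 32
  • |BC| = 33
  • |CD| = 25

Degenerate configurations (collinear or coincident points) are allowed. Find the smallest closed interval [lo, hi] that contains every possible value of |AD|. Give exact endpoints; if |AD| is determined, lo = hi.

|AD| ∈ [0, 90]  (≈ [0.0000, 90.0000])

|AB| ∈ {32}
|BC| ∈ {33}
|CD| ∈ {25}
|AC| ∈ [1, 65]
|BD| ∈ [8, 58]
|AD| ∈ [0, 90]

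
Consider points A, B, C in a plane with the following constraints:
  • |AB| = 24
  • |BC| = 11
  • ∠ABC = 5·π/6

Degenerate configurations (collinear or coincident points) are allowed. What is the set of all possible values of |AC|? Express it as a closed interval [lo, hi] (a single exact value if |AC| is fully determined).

|AC| = √(264·√(3) + 697)  (≈ 33.9744)

|AB| ∈ {24}
|BC| ∈ {11}
|AC| ∈ {√(264·√(3) + 697)}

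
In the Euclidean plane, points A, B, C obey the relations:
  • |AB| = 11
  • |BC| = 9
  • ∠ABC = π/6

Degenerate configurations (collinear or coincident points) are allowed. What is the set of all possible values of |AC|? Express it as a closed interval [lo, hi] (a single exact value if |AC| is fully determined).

|AB| ∈ {11}
|BC| ∈ {9}
|AC| ∈ {√(202 - 99·√(3))}

|AC| = √(202 - 99·√(3))  (≈ 5.5251)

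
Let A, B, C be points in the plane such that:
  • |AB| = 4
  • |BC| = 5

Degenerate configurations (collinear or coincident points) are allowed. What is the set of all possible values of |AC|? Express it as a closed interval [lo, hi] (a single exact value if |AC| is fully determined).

|AC| ∈ [1, 9]  (≈ [1.0000, 9.0000])

|AB| ∈ {4}
|BC| ∈ {5}
|AC| ∈ [1, 9]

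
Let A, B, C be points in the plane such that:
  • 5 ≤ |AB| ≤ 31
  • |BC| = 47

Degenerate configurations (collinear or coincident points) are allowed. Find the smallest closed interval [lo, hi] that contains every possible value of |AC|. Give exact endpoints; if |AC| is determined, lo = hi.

|AC| ∈ [16, 78]  (≈ [16.0000, 78.0000])

|AB| ∈ [5, 31]
|BC| ∈ {47}
|AC| ∈ [16, 78]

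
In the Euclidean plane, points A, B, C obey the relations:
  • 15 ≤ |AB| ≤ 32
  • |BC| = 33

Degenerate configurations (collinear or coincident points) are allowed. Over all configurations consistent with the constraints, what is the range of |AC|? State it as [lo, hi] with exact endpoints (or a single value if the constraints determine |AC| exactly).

|AB| ∈ [15, 32]
|BC| ∈ {33}
|AC| ∈ [1, 65]

|AC| ∈ [1, 65]  (≈ [1.0000, 65.0000])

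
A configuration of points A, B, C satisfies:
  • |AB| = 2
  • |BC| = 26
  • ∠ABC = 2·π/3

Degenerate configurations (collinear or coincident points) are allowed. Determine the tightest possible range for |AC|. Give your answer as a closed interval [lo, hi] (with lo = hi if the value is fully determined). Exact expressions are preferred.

|AC| = 2·√(183)  (≈ 27.0555)

|AB| ∈ {2}
|BC| ∈ {26}
|AC| ∈ {2·√(183)}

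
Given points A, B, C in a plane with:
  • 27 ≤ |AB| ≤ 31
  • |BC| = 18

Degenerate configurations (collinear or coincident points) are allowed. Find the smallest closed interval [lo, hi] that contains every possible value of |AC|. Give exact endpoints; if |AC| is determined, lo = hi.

|AB| ∈ [27, 31]
|BC| ∈ {18}
|AC| ∈ [9, 49]

|AC| ∈ [9, 49]  (≈ [9.0000, 49.0000])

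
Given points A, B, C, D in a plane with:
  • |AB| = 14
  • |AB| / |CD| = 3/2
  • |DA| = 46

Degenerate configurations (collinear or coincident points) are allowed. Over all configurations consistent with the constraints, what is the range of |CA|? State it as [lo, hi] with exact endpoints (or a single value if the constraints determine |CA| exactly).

|AB| ∈ {14}
|AD| ∈ {46}
|CD| ∈ {28/3}
|BD| ∈ [32, 60]
|AC| ∈ [110/3, 166/3]
|BC| ∈ [68/3, 208/3]

|CA| ∈ [110/3, 166/3]  (≈ [36.6667, 55.3333])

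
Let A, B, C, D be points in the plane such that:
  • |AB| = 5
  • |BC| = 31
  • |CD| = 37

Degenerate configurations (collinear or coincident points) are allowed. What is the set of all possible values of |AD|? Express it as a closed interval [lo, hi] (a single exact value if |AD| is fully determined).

|AD| ∈ [1, 73]  (≈ [1.0000, 73.0000])

|AB| ∈ {5}
|BC| ∈ {31}
|CD| ∈ {37}
|AC| ∈ [26, 36]
|BD| ∈ [6, 68]
|AD| ∈ [1, 73]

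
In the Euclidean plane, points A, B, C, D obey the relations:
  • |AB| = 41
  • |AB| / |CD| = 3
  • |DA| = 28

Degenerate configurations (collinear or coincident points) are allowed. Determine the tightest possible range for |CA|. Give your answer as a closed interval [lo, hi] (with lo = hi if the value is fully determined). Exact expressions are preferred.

|CA| ∈ [43/3, 125/3]  (≈ [14.3333, 41.6667])

|AB| ∈ {41}
|AD| ∈ {28}
|CD| ∈ {41/3}
|BD| ∈ [13, 69]
|AC| ∈ [43/3, 125/3]
|BC| ∈ [0, 248/3]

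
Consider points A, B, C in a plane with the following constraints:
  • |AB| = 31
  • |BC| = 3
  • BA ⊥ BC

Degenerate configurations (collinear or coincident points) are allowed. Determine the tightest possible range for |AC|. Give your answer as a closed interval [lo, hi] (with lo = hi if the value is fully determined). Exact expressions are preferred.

|AB| ∈ {31}
|BC| ∈ {3}
|AC| ∈ {√(970)}

|AC| = √(970)  (≈ 31.1448)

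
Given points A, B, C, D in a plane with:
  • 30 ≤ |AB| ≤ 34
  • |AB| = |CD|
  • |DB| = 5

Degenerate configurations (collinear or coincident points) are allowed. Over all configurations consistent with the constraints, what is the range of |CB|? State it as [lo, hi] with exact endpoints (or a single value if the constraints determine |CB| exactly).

|AB| ∈ [30, 34]
|BD| ∈ {5}
|CD| ∈ [30, 34]
|AD| ∈ [25, 39]
|BC| ∈ [25, 39]
|AC| ∈ [0, 73]

|CB| ∈ [25, 39]  (≈ [25.0000, 39.0000])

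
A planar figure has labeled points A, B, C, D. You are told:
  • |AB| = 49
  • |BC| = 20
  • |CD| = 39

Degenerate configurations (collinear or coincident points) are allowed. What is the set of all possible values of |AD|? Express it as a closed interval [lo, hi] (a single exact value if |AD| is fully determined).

|AD| ∈ [0, 108]  (≈ [0.0000, 108.0000])

|AB| ∈ {49}
|BC| ∈ {20}
|CD| ∈ {39}
|AC| ∈ [29, 69]
|BD| ∈ [19, 59]
|AD| ∈ [0, 108]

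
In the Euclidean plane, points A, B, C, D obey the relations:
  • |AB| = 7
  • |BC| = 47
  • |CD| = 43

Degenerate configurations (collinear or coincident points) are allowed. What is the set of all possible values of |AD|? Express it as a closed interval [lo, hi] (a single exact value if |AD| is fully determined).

|AD| ∈ [0, 97]  (≈ [0.0000, 97.0000])

|AB| ∈ {7}
|BC| ∈ {47}
|CD| ∈ {43}
|AC| ∈ [40, 54]
|BD| ∈ [4, 90]
|AD| ∈ [0, 97]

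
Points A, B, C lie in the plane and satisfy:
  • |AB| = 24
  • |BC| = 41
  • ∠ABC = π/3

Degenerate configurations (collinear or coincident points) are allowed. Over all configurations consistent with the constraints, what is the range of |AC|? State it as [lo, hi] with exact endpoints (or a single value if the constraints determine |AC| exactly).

|AB| ∈ {24}
|BC| ∈ {41}
|AC| ∈ {√(1273)}

|AC| = √(1273)  (≈ 35.6791)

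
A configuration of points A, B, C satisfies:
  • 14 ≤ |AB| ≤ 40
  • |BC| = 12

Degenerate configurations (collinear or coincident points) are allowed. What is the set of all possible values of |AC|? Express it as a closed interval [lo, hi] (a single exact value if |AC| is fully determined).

|AC| ∈ [2, 52]  (≈ [2.0000, 52.0000])

|AB| ∈ [14, 40]
|BC| ∈ {12}
|AC| ∈ [2, 52]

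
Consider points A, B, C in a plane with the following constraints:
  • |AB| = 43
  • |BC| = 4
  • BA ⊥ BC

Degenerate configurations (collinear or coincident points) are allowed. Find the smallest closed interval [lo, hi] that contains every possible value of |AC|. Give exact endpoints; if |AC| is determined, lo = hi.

|AB| ∈ {43}
|BC| ∈ {4}
|AC| ∈ {√(1865)}

|AC| = √(1865)  (≈ 43.1856)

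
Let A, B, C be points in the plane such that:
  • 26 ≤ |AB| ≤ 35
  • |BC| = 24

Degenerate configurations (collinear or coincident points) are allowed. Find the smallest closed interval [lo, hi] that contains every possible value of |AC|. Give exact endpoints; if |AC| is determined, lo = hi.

|AB| ∈ [26, 35]
|BC| ∈ {24}
|AC| ∈ [2, 59]

|AC| ∈ [2, 59]  (≈ [2.0000, 59.0000])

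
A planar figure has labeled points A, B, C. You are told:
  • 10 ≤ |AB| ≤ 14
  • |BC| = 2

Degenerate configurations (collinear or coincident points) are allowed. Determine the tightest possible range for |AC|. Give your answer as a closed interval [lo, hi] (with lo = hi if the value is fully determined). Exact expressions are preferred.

|AC| ∈ [8, 16]  (≈ [8.0000, 16.0000])

|AB| ∈ [10, 14]
|BC| ∈ {2}
|AC| ∈ [8, 16]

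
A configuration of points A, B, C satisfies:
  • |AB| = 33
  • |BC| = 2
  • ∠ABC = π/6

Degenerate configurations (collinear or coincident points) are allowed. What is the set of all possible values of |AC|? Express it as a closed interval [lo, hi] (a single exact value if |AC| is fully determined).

|AC| = √(1093 - 66·√(3))  (≈ 31.2839)

|AB| ∈ {33}
|BC| ∈ {2}
|AC| ∈ {√(1093 - 66·√(3))}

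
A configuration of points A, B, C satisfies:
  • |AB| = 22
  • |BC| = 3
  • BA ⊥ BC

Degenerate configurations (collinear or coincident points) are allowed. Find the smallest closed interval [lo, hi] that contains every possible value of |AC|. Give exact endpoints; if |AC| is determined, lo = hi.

|AB| ∈ {22}
|BC| ∈ {3}
|AC| ∈ {√(493)}

|AC| = √(493)  (≈ 22.2036)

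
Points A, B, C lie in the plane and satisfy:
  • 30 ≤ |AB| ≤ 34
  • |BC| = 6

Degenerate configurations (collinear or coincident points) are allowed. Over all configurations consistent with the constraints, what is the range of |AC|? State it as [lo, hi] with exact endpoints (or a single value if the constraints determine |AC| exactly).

|AB| ∈ [30, 34]
|BC| ∈ {6}
|AC| ∈ [24, 40]

|AC| ∈ [24, 40]  (≈ [24.0000, 40.0000])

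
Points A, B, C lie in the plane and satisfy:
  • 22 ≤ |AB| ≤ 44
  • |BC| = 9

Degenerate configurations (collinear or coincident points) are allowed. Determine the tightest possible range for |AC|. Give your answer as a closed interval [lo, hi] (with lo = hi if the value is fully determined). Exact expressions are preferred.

|AC| ∈ [13, 53]  (≈ [13.0000, 53.0000])

|AB| ∈ [22, 44]
|BC| ∈ {9}
|AC| ∈ [13, 53]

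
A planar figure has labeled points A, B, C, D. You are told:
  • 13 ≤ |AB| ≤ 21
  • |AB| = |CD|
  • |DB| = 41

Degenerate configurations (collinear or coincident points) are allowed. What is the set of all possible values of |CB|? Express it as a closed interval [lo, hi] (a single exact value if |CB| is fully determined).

|AB| ∈ [13, 21]
|BD| ∈ {41}
|CD| ∈ [13, 21]
|AD| ∈ [20, 62]
|BC| ∈ [20, 62]
|AC| ∈ [0, 83]

|CB| ∈ [20, 62]  (≈ [20.0000, 62.0000])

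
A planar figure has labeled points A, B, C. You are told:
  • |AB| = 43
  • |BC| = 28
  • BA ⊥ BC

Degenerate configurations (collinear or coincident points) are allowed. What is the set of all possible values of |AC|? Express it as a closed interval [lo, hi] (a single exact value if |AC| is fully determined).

|AC| = √(2633)  (≈ 51.3128)

|AB| ∈ {43}
|BC| ∈ {28}
|AC| ∈ {√(2633)}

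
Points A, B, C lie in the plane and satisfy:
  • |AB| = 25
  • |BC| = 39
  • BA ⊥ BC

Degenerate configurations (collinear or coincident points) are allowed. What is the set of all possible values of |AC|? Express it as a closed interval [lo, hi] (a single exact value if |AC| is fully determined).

|AC| = √(2146)  (≈ 46.3249)

|AB| ∈ {25}
|BC| ∈ {39}
|AC| ∈ {√(2146)}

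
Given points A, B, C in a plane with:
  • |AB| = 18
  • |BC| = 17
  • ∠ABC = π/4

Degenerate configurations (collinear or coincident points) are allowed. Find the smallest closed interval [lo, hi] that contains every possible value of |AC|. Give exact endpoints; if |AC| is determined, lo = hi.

|AB| ∈ {18}
|BC| ∈ {17}
|AC| ∈ {√(613 - 306·√(2))}

|AC| = √(613 - 306·√(2))  (≈ 13.4257)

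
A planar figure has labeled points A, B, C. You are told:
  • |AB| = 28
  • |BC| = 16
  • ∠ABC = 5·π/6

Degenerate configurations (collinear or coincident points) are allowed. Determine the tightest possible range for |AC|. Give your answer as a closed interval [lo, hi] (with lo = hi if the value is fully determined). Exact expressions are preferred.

|AB| ∈ {28}
|BC| ∈ {16}
|AC| ∈ {4·√(28·√(3) + 65)}

|AC| = 4·√(28·√(3) + 65)  (≈ 42.6141)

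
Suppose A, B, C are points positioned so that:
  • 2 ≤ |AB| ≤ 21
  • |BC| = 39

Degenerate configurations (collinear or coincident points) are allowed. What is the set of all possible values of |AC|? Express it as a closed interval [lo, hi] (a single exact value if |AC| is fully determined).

|AC| ∈ [18, 60]  (≈ [18.0000, 60.0000])

|AB| ∈ [2, 21]
|BC| ∈ {39}
|AC| ∈ [18, 60]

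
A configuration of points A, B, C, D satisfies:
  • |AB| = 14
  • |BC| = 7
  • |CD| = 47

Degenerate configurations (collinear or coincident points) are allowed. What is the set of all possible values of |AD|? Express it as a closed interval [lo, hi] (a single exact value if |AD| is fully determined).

|AD| ∈ [26, 68]  (≈ [26.0000, 68.0000])

|AB| ∈ {14}
|BC| ∈ {7}
|CD| ∈ {47}
|AC| ∈ [7, 21]
|BD| ∈ [40, 54]
|AD| ∈ [26, 68]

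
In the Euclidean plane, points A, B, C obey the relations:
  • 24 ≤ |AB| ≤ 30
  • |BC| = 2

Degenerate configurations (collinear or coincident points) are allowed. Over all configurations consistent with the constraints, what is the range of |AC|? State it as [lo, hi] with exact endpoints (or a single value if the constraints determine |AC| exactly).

|AC| ∈ [22, 32]  (≈ [22.0000, 32.0000])

|AB| ∈ [24, 30]
|BC| ∈ {2}
|AC| ∈ [22, 32]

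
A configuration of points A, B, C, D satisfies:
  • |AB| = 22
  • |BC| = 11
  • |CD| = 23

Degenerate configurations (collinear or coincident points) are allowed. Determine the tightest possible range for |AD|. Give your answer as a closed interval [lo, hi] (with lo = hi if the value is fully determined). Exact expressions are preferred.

|AD| ∈ [0, 56]  (≈ [0.0000, 56.0000])

|AB| ∈ {22}
|BC| ∈ {11}
|CD| ∈ {23}
|AC| ∈ [11, 33]
|BD| ∈ [12, 34]
|AD| ∈ [0, 56]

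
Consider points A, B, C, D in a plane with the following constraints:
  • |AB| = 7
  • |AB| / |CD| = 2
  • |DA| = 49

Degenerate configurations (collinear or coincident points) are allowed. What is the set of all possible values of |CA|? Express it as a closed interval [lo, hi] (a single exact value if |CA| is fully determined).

|AB| ∈ {7}
|AD| ∈ {49}
|CD| ∈ {7/2}
|BD| ∈ [42, 56]
|AC| ∈ [91/2, 105/2]
|BC| ∈ [77/2, 119/2]

|CA| ∈ [91/2, 105/2]  (≈ [45.5000, 52.5000])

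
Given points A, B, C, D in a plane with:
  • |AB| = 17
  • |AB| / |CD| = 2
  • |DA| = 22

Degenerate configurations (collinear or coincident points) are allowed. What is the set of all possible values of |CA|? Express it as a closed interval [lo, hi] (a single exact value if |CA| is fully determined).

|CA| ∈ [27/2, 61/2]  (≈ [13.5000, 30.5000])

|AB| ∈ {17}
|AD| ∈ {22}
|CD| ∈ {17/2}
|BD| ∈ [5, 39]
|AC| ∈ [27/2, 61/2]
|BC| ∈ [0, 95/2]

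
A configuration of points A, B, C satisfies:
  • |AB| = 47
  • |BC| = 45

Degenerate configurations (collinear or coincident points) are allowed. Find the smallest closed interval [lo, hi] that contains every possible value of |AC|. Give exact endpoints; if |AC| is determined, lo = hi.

|AC| ∈ [2, 92]  (≈ [2.0000, 92.0000])

|AB| ∈ {47}
|BC| ∈ {45}
|AC| ∈ [2, 92]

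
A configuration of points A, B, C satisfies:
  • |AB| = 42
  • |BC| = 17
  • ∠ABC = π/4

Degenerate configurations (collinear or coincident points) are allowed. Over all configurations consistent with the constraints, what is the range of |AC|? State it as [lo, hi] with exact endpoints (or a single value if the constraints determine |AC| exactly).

|AB| ∈ {42}
|BC| ∈ {17}
|AC| ∈ {√(2053 - 714·√(2))}

|AC| = √(2053 - 714·√(2))  (≈ 32.2994)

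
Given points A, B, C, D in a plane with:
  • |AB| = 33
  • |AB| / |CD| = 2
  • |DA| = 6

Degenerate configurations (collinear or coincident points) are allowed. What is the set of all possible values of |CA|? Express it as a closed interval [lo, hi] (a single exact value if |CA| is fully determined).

|AB| ∈ {33}
|AD| ∈ {6}
|CD| ∈ {33/2}
|BD| ∈ [27, 39]
|AC| ∈ [21/2, 45/2]
|BC| ∈ [21/2, 111/2]

|CA| ∈ [21/2, 45/2]  (≈ [10.5000, 22.5000])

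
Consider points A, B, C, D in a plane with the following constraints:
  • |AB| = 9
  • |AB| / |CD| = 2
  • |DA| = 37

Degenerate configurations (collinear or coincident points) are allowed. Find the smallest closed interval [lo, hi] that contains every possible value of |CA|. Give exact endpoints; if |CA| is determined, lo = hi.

|CA| ∈ [65/2, 83/2]  (≈ [32.5000, 41.5000])

|AB| ∈ {9}
|AD| ∈ {37}
|CD| ∈ {9/2}
|BD| ∈ [28, 46]
|AC| ∈ [65/2, 83/2]
|BC| ∈ [47/2, 101/2]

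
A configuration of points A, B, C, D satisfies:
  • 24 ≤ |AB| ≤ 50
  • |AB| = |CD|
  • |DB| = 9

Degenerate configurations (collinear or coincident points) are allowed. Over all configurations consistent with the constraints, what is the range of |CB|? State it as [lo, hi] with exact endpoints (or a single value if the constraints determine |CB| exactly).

|AB| ∈ [24, 50]
|BD| ∈ {9}
|CD| ∈ [24, 50]
|AD| ∈ [15, 59]
|BC| ∈ [15, 59]
|AC| ∈ [0, 109]

|CB| ∈ [15, 59]  (≈ [15.0000, 59.0000])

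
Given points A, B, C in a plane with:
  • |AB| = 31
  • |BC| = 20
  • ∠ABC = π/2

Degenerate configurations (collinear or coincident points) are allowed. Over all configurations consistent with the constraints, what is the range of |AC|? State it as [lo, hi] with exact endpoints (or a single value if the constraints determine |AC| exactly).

|AB| ∈ {31}
|BC| ∈ {20}
|AC| ∈ {√(1361)}

|AC| = √(1361)  (≈ 36.8917)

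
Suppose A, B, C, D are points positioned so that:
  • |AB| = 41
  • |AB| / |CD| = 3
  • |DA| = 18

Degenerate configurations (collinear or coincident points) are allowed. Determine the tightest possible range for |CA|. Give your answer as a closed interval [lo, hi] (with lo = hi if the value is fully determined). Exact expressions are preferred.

|CA| ∈ [13/3, 95/3]  (≈ [4.3333, 31.6667])

|AB| ∈ {41}
|AD| ∈ {18}
|CD| ∈ {41/3}
|BD| ∈ [23, 59]
|AC| ∈ [13/3, 95/3]
|BC| ∈ [28/3, 218/3]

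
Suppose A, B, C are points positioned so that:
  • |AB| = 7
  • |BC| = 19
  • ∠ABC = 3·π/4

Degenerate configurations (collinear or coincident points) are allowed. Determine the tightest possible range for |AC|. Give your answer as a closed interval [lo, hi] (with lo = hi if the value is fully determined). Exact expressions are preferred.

|AC| = √(133·√(2) + 410)  (≈ 24.4559)

|AB| ∈ {7}
|BC| ∈ {19}
|AC| ∈ {√(133·√(2) + 410)}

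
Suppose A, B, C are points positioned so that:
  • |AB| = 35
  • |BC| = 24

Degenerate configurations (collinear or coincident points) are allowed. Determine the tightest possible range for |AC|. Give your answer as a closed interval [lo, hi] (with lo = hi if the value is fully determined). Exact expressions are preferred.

|AB| ∈ {35}
|BC| ∈ {24}
|AC| ∈ [11, 59]

|AC| ∈ [11, 59]  (≈ [11.0000, 59.0000])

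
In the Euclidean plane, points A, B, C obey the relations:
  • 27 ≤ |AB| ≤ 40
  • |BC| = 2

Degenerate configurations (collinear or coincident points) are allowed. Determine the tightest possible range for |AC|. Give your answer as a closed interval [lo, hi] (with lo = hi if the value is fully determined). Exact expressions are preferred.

|AC| ∈ [25, 42]  (≈ [25.0000, 42.0000])

|AB| ∈ [27, 40]
|BC| ∈ {2}
|AC| ∈ [25, 42]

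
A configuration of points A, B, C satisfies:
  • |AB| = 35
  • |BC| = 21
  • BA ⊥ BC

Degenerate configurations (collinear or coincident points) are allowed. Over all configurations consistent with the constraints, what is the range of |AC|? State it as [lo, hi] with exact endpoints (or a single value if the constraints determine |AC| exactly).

|AB| ∈ {35}
|BC| ∈ {21}
|AC| ∈ {7·√(34)}

|AC| = 7·√(34)  (≈ 40.8167)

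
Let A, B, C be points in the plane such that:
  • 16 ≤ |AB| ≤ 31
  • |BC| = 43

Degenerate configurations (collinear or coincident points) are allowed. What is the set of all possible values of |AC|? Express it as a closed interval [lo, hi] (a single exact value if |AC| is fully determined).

|AB| ∈ [16, 31]
|BC| ∈ {43}
|AC| ∈ [12, 74]

|AC| ∈ [12, 74]  (≈ [12.0000, 74.0000])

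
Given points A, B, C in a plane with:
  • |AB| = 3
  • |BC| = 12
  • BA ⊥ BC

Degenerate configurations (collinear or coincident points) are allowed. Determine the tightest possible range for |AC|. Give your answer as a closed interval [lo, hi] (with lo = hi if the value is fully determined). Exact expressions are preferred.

|AB| ∈ {3}
|BC| ∈ {12}
|AC| ∈ {3·√(17)}

|AC| = 3·√(17)  (≈ 12.3693)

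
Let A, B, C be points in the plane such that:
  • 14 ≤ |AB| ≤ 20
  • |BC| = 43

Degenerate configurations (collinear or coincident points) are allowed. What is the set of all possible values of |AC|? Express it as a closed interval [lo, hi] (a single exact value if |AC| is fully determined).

|AC| ∈ [23, 63]  (≈ [23.0000, 63.0000])

|AB| ∈ [14, 20]
|BC| ∈ {43}
|AC| ∈ [23, 63]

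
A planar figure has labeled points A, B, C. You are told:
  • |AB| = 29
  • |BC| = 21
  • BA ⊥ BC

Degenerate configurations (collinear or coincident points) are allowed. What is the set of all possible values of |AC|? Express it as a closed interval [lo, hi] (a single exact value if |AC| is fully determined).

|AB| ∈ {29}
|BC| ∈ {21}
|AC| ∈ {√(1282)}

|AC| = √(1282)  (≈ 35.8050)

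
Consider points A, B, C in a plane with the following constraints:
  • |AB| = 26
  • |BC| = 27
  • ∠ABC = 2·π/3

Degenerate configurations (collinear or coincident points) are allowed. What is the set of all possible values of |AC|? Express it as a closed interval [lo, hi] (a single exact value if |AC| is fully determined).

|AC| = 7·√(43)  (≈ 45.9021)

|AB| ∈ {26}
|BC| ∈ {27}
|AC| ∈ {7·√(43)}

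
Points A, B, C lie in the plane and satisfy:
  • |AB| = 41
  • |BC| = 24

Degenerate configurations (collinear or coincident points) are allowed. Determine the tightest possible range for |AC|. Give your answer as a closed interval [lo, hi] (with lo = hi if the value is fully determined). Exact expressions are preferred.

|AC| ∈ [17, 65]  (≈ [17.0000, 65.0000])

|AB| ∈ {41}
|BC| ∈ {24}
|AC| ∈ [17, 65]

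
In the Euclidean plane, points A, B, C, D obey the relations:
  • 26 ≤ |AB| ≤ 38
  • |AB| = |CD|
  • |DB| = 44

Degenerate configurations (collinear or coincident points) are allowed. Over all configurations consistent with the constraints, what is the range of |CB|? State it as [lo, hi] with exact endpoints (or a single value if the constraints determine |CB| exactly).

|AB| ∈ [26, 38]
|BD| ∈ {44}
|CD| ∈ [26, 38]
|AD| ∈ [6, 82]
|BC| ∈ [6, 82]
|AC| ∈ [0, 120]

|CB| ∈ [6, 82]  (≈ [6.0000, 82.0000])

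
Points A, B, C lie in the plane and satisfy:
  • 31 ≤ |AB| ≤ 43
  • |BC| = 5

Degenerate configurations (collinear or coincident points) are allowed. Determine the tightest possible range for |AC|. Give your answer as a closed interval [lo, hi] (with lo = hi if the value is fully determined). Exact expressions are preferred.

|AC| ∈ [26, 48]  (≈ [26.0000, 48.0000])

|AB| ∈ [31, 43]
|BC| ∈ {5}
|AC| ∈ [26, 48]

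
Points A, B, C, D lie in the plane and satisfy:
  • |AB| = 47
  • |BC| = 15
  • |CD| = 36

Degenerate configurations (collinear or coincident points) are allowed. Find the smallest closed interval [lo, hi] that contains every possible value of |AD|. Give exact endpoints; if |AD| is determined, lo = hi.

|AD| ∈ [0, 98]  (≈ [0.0000, 98.0000])

|AB| ∈ {47}
|BC| ∈ {15}
|CD| ∈ {36}
|AC| ∈ [32, 62]
|BD| ∈ [21, 51]
|AD| ∈ [0, 98]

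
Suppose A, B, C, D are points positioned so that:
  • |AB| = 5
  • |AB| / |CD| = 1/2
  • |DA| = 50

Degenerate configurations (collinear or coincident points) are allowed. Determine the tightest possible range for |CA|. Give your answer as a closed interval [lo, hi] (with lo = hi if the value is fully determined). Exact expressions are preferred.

|AB| ∈ {5}
|AD| ∈ {50}
|CD| ∈ {10}
|BD| ∈ [45, 55]
|AC| ∈ [40, 60]
|BC| ∈ [35, 65]

|CA| ∈ [40, 60]  (≈ [40.0000, 60.0000])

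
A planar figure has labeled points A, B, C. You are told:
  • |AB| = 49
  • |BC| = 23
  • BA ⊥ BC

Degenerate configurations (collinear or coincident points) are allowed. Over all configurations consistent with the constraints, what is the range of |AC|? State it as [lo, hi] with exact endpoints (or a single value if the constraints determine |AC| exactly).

|AB| ∈ {49}
|BC| ∈ {23}
|AC| ∈ {√(2930)}

|AC| = √(2930)  (≈ 54.1295)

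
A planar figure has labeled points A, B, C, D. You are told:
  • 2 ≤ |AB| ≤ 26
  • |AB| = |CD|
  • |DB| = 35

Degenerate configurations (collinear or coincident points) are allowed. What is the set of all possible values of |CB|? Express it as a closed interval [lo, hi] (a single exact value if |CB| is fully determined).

|CB| ∈ [9, 61]  (≈ [9.0000, 61.0000])

|AB| ∈ [2, 26]
|BD| ∈ {35}
|CD| ∈ [2, 26]
|AD| ∈ [9, 61]
|BC| ∈ [9, 61]
|AC| ∈ [0, 87]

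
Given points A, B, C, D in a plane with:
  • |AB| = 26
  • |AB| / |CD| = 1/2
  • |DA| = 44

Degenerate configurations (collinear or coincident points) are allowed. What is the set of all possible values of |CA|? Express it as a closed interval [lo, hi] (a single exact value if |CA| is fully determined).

|AB| ∈ {26}
|AD| ∈ {44}
|CD| ∈ {52}
|BD| ∈ [18, 70]
|AC| ∈ [8, 96]
|BC| ∈ [0, 122]

|CA| ∈ [8, 96]  (≈ [8.0000, 96.0000])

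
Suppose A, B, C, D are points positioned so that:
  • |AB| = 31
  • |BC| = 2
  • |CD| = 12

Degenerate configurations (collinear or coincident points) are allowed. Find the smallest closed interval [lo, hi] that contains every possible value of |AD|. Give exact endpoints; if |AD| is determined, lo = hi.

|AB| ∈ {31}
|BC| ∈ {2}
|CD| ∈ {12}
|AC| ∈ [29, 33]
|BD| ∈ [10, 14]
|AD| ∈ [17, 45]

|AD| ∈ [17, 45]  (≈ [17.0000, 45.0000])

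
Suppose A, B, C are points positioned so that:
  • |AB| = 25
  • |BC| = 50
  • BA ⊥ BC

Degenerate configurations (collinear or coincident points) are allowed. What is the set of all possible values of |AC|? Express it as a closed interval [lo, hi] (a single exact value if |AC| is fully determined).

|AC| = 25·√(5)  (≈ 55.9017)

|AB| ∈ {25}
|BC| ∈ {50}
|AC| ∈ {25·√(5)}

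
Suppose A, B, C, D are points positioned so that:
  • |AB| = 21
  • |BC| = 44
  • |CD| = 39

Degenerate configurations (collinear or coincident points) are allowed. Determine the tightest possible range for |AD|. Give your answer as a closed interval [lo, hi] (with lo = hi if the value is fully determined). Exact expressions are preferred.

|AB| ∈ {21}
|BC| ∈ {44}
|CD| ∈ {39}
|AC| ∈ [23, 65]
|BD| ∈ [5, 83]
|AD| ∈ [0, 104]

|AD| ∈ [0, 104]  (≈ [0.0000, 104.0000])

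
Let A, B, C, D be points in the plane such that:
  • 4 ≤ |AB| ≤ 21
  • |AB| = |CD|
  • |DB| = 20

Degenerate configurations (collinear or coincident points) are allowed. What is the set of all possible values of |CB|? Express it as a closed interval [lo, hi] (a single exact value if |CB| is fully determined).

|CB| ∈ [0, 41]  (≈ [0.0000, 41.0000])

|AB| ∈ [4, 21]
|BD| ∈ {20}
|CD| ∈ [4, 21]
|AD| ∈ [0, 41]
|BC| ∈ [0, 41]
|AC| ∈ [0, 62]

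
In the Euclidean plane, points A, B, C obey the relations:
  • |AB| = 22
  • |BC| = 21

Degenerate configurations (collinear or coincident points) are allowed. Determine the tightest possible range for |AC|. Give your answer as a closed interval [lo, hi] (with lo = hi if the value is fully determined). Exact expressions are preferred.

|AB| ∈ {22}
|BC| ∈ {21}
|AC| ∈ [1, 43]

|AC| ∈ [1, 43]  (≈ [1.0000, 43.0000])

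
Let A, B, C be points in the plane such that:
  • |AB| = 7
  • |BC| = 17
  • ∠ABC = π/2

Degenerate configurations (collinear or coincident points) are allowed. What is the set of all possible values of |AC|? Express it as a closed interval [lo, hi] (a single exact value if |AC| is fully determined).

|AB| ∈ {7}
|BC| ∈ {17}
|AC| ∈ {13·√(2)}

|AC| = 13·√(2)  (≈ 18.3848)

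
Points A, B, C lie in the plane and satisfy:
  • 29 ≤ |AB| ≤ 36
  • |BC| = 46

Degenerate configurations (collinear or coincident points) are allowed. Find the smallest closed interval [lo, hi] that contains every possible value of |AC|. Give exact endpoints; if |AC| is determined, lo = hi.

|AC| ∈ [10, 82]  (≈ [10.0000, 82.0000])

|AB| ∈ [29, 36]
|BC| ∈ {46}
|AC| ∈ [10, 82]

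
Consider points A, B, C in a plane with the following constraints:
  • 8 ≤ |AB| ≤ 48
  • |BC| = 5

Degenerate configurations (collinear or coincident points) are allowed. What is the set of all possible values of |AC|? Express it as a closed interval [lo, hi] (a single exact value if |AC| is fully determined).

|AC| ∈ [3, 53]  (≈ [3.0000, 53.0000])

|AB| ∈ [8, 48]
|BC| ∈ {5}
|AC| ∈ [3, 53]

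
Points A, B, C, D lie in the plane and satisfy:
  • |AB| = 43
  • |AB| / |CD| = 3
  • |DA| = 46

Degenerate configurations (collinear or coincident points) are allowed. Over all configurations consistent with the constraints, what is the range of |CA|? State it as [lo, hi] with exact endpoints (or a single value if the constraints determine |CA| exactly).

|CA| ∈ [95/3, 181/3]  (≈ [31.6667, 60.3333])

|AB| ∈ {43}
|AD| ∈ {46}
|CD| ∈ {43/3}
|BD| ∈ [3, 89]
|AC| ∈ [95/3, 181/3]
|BC| ∈ [0, 310/3]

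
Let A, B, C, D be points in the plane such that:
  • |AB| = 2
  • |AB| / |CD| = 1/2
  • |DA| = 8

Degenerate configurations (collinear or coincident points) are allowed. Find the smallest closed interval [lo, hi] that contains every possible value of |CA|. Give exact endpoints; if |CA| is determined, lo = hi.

|CA| ∈ [4, 12]  (≈ [4.0000, 12.0000])

|AB| ∈ {2}
|AD| ∈ {8}
|CD| ∈ {4}
|BD| ∈ [6, 10]
|AC| ∈ [4, 12]
|BC| ∈ [2, 14]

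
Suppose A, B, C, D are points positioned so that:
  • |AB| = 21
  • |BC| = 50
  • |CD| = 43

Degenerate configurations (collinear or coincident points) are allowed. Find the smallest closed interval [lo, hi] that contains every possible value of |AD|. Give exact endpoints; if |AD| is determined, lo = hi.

|AD| ∈ [0, 114]  (≈ [0.0000, 114.0000])

|AB| ∈ {21}
|BC| ∈ {50}
|CD| ∈ {43}
|AC| ∈ [29, 71]
|BD| ∈ [7, 93]
|AD| ∈ [0, 114]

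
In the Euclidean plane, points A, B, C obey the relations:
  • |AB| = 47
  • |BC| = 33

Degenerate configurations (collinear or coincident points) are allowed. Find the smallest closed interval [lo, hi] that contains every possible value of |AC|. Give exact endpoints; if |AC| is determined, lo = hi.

|AC| ∈ [14, 80]  (≈ [14.0000, 80.0000])

|AB| ∈ {47}
|BC| ∈ {33}
|AC| ∈ [14, 80]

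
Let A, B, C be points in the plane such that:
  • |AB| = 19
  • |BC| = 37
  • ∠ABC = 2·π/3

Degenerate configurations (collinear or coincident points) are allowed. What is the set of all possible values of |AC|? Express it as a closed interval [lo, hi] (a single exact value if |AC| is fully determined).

|AC| = √(2433)  (≈ 49.3254)

|AB| ∈ {19}
|BC| ∈ {37}
|AC| ∈ {√(2433)}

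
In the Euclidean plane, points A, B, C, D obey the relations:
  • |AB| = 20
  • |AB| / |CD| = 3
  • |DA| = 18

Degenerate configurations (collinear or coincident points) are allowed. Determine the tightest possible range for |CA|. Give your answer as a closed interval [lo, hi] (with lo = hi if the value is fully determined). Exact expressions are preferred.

|CA| ∈ [34/3, 74/3]  (≈ [11.3333, 24.6667])

|AB| ∈ {20}
|AD| ∈ {18}
|CD| ∈ {20/3}
|BD| ∈ [2, 38]
|AC| ∈ [34/3, 74/3]
|BC| ∈ [0, 134/3]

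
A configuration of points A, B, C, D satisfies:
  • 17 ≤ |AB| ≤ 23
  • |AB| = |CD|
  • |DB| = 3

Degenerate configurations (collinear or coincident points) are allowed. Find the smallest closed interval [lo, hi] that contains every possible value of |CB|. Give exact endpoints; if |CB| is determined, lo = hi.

|AB| ∈ [17, 23]
|BD| ∈ {3}
|CD| ∈ [17, 23]
|AD| ∈ [14, 26]
|BC| ∈ [14, 26]
|AC| ∈ [0, 49]

|CB| ∈ [14, 26]  (≈ [14.0000, 26.0000])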